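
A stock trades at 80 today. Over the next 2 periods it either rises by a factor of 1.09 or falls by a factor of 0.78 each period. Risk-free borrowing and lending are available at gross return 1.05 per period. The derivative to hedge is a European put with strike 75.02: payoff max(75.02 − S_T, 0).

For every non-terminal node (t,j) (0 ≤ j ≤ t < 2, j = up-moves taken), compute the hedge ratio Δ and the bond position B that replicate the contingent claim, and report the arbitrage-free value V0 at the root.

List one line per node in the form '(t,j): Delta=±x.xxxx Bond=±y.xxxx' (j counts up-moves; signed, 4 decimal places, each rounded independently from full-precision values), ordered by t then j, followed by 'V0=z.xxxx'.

Risk-neutral probability p* = (R−d)/(u−d) = (1.05−0.78)/(1.09−0.78) = 0.8710.
Terminal payoffs: V(2,0)=26.3480, V(2,1)=7.0040, V(2,2)=0.0000
Node (1,0) S=62.4000: V=(p*·7.0040+(1−p*)·26.3480)/1.05=9.0476; Δ=(7.0040−26.3480)/(68.0160−48.6720)=-1.0000; B=V−Δ·S=71.4476
Node (1,1) S=87.2000: V=(p*·0.0000+(1−p*)·7.0040)/1.05=0.8607; Δ=(0.0000−7.0040)/(95.0480−68.0160)=-0.2591; B=V−Δ·S=23.4543
Node (0,0) S=80.0000: V=(p*·0.8607+(1−p*)·9.0476)/1.05=1.8258; Δ=(0.8607−9.0476)/(87.2000−62.4000)=-0.3301; B=V−Δ·S=28.2352
Root portfolio cost Δ·80+B reproduces V0=1.8258.

(0,0): Delta=-0.3301 Bond=28.2352
(1,0): Delta=-1.0000 Bond=71.4476
(1,1): Delta=-0.2591 Bond=23.4543
V0=1.8258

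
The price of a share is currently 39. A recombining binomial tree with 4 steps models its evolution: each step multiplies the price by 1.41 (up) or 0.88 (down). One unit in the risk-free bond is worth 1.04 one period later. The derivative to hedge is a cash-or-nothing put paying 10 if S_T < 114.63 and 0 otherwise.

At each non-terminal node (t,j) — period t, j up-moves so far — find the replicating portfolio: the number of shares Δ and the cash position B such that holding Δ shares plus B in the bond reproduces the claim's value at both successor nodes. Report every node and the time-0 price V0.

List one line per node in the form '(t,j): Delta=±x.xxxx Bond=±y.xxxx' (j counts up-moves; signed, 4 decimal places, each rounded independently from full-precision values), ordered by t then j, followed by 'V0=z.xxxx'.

Risk-neutral probability p* = (R−d)/(u−d) = (1.04−0.88)/(1.41−0.88) = 0.3019.
Payoff layer (t=4): V(4,0)=10.0000, V(4,1)=10.0000, V(4,2)=10.0000, V(4,3)=10.0000, V(4,4)=0.0000
Node (3,0) S=26.5774: V=(p*·10.0000+(1−p*)·10.0000)/1.04=9.6154; Δ=(10.0000−10.0000)/(37.4741−23.3881)=0.0000; B=V−Δ·S=9.6154
Node (3,1) S=42.5843: V=(p*·10.0000+(1−p*)·10.0000)/1.04=9.6154; Δ=(10.0000−10.0000)/(60.0438−37.4741)=0.0000; B=V−Δ·S=9.6154
Node (3,2) S=68.2316: V=(p*·10.0000+(1−p*)·10.0000)/1.04=9.6154; Δ=(10.0000−10.0000)/(96.2065−60.0438)=0.0000; B=V−Δ·S=9.6154
Node (3,3) S=109.3256: V=(p*·0.0000+(1−p*)·10.0000)/1.04=6.7126; Δ=(0.0000−10.0000)/(154.1491−96.2065)=-0.1726; B=V−Δ·S=25.5806
Node (2,0) S=30.2016: V=(p*·9.6154+(1−p*)·9.6154)/1.04=9.2456; Δ=(9.6154−9.6154)/(42.5843−26.5774)=0.0000; B=V−Δ·S=9.2456
Node (2,1) S=48.3912: V=(p*·9.6154+(1−p*)·9.6154)/1.04=9.2456; Δ=(9.6154−9.6154)/(68.2316−42.5843)=0.0000; B=V−Δ·S=9.2456
Node (2,2) S=77.5359: V=(p*·6.7126+(1−p*)·9.6154)/1.04=8.4030; Δ=(6.7126−9.6154)/(109.3256−68.2316)=-0.0706; B=V−Δ·S=13.8799
Node (1,0) S=34.3200: V=(p*·9.2456+(1−p*)·9.2456)/1.04=8.8900; Δ=(9.2456−9.2456)/(48.3912−30.2016)=0.0000; B=V−Δ·S=8.8900
Node (1,1) S=54.9900: V=(p*·8.4030+(1−p*)·9.2456)/1.04=8.6454; Δ=(8.4030−9.2456)/(77.5359−48.3912)=-0.0289; B=V−Δ·S=10.2352
Node (0,0) S=39.0000: V=(p*·8.6454+(1−p*)·8.8900)/1.04=8.4770; Δ=(8.6454−8.8900)/(54.9900−34.3200)=-0.0118; B=V−Δ·S=8.9385
The time-0 hedge costs 8.4770, which is the no-arbitrage price.

(0,0): Delta=-0.0118 Bond=8.9385
(1,0): Delta=0.0000 Bond=8.8900
(1,1): Delta=-0.0289 Bond=10.2352
(2,0): Delta=0.0000 Bond=9.2456
(2,1): Delta=0.0000 Bond=9.2456
(2,2): Delta=-0.0706 Bond=13.8799
(3,0): Delta=0.0000 Bond=9.6154
(3,1): Delta=0.0000 Bond=9.6154
(3,2): Delta=0.0000 Bond=9.6154
(3,3): Delta=-0.1726 Bond=25.5806
V0=8.4770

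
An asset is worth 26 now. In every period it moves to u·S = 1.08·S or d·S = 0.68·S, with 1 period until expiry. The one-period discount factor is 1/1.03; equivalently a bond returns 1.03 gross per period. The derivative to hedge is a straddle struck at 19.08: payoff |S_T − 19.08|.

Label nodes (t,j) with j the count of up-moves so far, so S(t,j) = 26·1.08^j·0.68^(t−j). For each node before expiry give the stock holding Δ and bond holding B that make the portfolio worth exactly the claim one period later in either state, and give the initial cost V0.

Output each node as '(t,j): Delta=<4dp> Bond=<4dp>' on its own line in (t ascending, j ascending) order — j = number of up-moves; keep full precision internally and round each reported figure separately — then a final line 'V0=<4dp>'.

Risk-neutral probability p* = (R−d)/(u−d) = (1.03−0.68)/(1.08−0.68) = 0.8750.
Payoff layer (t=1): V(1,0)=1.4000, V(1,1)=9.0000
Node (0,0) S=26.0000: V=(p*·9.0000+(1−p*)·1.4000)/1.03=7.8155; Δ=(9.0000−1.4000)/(28.0800−17.6800)=0.7308; B=V−Δ·S=-11.1845
Self-financing check: at every node Δ·S+B equals the discounted successor values.

(0,0): Delta=0.7308 Bond=-11.1845
V0=7.8155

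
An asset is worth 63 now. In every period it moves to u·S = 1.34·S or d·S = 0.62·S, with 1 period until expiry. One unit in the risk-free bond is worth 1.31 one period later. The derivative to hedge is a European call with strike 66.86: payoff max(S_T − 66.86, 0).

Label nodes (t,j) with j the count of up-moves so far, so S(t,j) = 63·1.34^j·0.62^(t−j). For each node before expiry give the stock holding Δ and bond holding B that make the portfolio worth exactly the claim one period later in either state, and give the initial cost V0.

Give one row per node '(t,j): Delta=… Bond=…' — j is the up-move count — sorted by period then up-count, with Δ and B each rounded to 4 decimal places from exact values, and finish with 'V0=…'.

(0,0): Delta=0.3871 Bond=-11.5428
V0=12.8461

No-arbitrage ⇒ martingale measure with p* = (R−d)/(u−d) = 0.9583.
Terminal values V(1,·): V(1,0)=0.0000, V(1,1)=17.5600
(0,0): S=63.0000. Δ = (V_up−V_dn)/(S_up−S_dn) = (17.5600−0.0000)/(84.4200−39.0600) = 0.3871. V = [p*·17.5600 + (1−p*)·0.0000]/1.31 = 12.8461. B = V − Δ·S = -11.5428.
Self-financing check: at every node Δ·S+B equals the discounted successor values.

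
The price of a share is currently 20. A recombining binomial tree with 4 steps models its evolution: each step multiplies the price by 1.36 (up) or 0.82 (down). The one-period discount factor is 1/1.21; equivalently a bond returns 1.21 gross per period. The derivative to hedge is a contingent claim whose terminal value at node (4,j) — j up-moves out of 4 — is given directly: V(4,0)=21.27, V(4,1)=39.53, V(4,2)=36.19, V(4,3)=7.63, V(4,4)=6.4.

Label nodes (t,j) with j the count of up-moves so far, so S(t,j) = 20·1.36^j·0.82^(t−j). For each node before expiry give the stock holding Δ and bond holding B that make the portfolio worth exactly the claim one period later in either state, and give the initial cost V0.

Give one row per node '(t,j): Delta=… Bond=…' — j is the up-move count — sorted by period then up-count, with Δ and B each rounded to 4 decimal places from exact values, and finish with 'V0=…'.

Since d<R<u, set p* = (R−d)/(u−d) = 0.7222; price each node as the discounted p*-expectation of its children.
At expiry t=4: V(4,0)=21.2700, V(4,1)=39.5300, V(4,2)=36.1900, V(4,3)=7.6300, V(4,4)=6.4000
Node (3,0) S=11.0274: V=(p*·39.5300+(1−p*)·21.2700)/1.21=28.4775; Δ=(39.5300−21.2700)/(14.9972−9.0424)=3.0664; B=V−Δ·S=-5.3373
Node (3,1) S=18.2893: V=(p*·36.1900+(1−p*)·39.5300)/1.21=30.6758; Δ=(36.1900−39.5300)/(24.8734−14.9972)=-0.3382; B=V−Δ·S=36.8610
Node (3,2) S=30.3334: V=(p*·7.6300+(1−p*)·36.1900)/1.21=12.8623; Δ=(7.6300−36.1900)/(41.2535−24.8734)=-1.7436; B=V−Δ·S=65.7511
Node (3,3) S=50.3091: V=(p*·6.4000+(1−p*)·7.6300)/1.21=5.5716; Δ=(6.4000−7.6300)/(68.4204−41.2535)=-0.0453; B=V−Δ·S=7.8494
Node (2,0) S=13.4480: V=(p*·30.6758+(1−p*)·28.4775)/1.21=24.8473; Δ=(30.6758−28.4775)/(18.2893−11.0274)=0.3027; B=V−Δ·S=20.7763
Node (2,1) S=22.3040: V=(p*·12.8623+(1−p*)·30.6758)/1.21=14.7194; Δ=(12.8623−30.6758)/(30.3334−18.2893)=-1.4790; B=V−Δ·S=47.7075
Node (2,2) S=36.9920: V=(p*·5.5716+(1−p*)·12.8623)/1.21=6.2783; Δ=(5.5716−12.8623)/(50.3091−30.3334)=-0.3650; B=V−Δ·S=19.7795
Node (1,0) S=16.4000: V=(p*·14.7194+(1−p*)·24.8473)/1.21=14.4898; Δ=(14.7194−24.8473)/(22.3040−13.4480)=-1.1436; B=V−Δ·S=33.2451
Node (1,1) S=27.2000: V=(p*·6.2783+(1−p*)·14.7194)/1.21=7.1265; Δ=(6.2783−14.7194)/(36.9920−22.3040)=-0.5747; B=V−Δ·S=22.7581
Node (0,0) S=20.0000: V=(p*·7.1265+(1−p*)·14.4898)/1.21=7.5801; Δ=(7.1265−14.4898)/(27.2000−16.4000)=-0.6818; B=V−Δ·S=21.2158
Each (Δ,B) replicates both successor values, so the strategy is self-financing and V0 is arbitrage-free.

(0,0): Delta=-0.6818 Bond=21.2158
(1,0): Delta=-1.1436 Bond=33.2451
(1,1): Delta=-0.5747 Bond=22.7581
(2,0): Delta=0.3027 Bond=20.7763
(2,1): Delta=-1.4790 Bond=47.7075
(2,2): Delta=-0.3650 Bond=19.7795
(3,0): Delta=3.0664 Bond=-5.3373
(3,1): Delta=-0.3382 Bond=36.8610
(3,2): Delta=-1.7436 Bond=65.7511
(3,3): Delta=-0.0453 Bond=7.8494
V0=7.5801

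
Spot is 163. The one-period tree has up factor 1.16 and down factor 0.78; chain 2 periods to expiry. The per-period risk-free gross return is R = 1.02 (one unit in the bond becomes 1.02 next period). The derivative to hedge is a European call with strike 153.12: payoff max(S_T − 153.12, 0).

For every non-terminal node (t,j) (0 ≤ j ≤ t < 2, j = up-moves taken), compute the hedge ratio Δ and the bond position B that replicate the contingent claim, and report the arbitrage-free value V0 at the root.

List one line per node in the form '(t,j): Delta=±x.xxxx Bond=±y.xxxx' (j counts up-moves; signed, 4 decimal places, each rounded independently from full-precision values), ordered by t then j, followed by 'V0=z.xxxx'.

(0,0): Delta=0.6619 Bond=-82.5050
(1,0): Delta=0.0000 Bond=0.0000
(1,1): Delta=0.9215 Bond=-133.2456
V0=25.3862

Risk-neutral probability p* = (R−d)/(u−d) = (1.02−0.78)/(1.16−0.78) = 0.6316.
Terminal values V(2,·): V(2,0)=0.0000, V(2,1)=0.0000, V(2,2)=66.2128
  t=1,j=0: stock 127.1400 → up 147.4824 (V=0.0000), down 99.1692 (V=0.0000). Price 0.0000; hedge Δ=0.0000, bond B=0.0000.
  t=1,j=1: stock 189.0800 → up 219.3328 (V=66.2128), down 147.4824 (V=0.0000). Price 40.9986; hedge Δ=0.9215, bond B=-133.2456.
  t=0,j=0: stock 163.0000 → up 189.0800 (V=40.9986), down 127.1400 (V=0.0000). Price 25.3862; hedge Δ=0.6619, bond B=-82.5050.
Check: Δ(0,0)·S0 + B(0,0) = 25.3862 = V0.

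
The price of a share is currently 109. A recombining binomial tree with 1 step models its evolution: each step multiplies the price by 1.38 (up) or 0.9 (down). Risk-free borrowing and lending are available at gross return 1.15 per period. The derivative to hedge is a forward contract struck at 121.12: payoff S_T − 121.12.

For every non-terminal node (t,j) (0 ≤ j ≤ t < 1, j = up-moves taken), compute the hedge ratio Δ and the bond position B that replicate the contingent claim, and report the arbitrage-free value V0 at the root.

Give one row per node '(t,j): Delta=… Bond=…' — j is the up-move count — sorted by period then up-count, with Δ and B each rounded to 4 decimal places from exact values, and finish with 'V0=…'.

Under the risk-neutral measure, an up-move has probability p* = (R−d)/(u−d) = 0.5208 and values discount at R = 1.15.
Payoff layer (t=1): V(1,0)=-23.0200, V(1,1)=29.3000
  t=0,j=0: stock 109.0000 → up 150.4200 (V=29.3000), down 98.1000 (V=-23.0200). Price 3.6783; hedge Δ=1.0000, bond B=-105.3217.
The time-0 hedge costs 3.6783, which is the no-arbitrage price.

(0,0): Delta=1.0000 Bond=-105.3217
V0=3.6783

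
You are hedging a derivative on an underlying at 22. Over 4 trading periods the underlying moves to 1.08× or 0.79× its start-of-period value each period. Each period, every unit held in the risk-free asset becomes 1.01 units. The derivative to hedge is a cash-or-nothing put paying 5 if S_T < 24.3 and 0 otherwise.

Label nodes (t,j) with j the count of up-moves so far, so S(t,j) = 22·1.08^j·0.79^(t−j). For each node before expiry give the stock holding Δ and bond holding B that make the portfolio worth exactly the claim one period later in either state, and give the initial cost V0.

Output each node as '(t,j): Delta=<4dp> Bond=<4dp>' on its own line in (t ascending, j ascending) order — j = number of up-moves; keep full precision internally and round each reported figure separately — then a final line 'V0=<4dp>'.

Under the risk-neutral measure, an up-move has probability p* = (R−d)/(u−d) = 0.7586 and values discount at R = 1.01.
Terminal payoffs: V(4,0)=5.0000, V(4,1)=5.0000, V(4,2)=5.0000, V(4,3)=5.0000, V(4,4)=0.0000
  t=3,j=0: stock 10.8469 → up 11.7146 (V=5.0000), down 8.5690 (V=5.0000). Price 4.9505; hedge Δ=0.0000, bond B=4.9505.
  t=3,j=1: stock 14.8286 → up 16.0149 (V=5.0000), down 11.7146 (V=5.0000). Price 4.9505; hedge Δ=0.0000, bond B=4.9505.
  t=3,j=2: stock 20.2720 → up 21.8938 (V=5.0000), down 16.0149 (V=5.0000). Price 4.9505; hedge Δ=0.0000, bond B=4.9505.
  t=3,j=3: stock 27.7137 → up 29.9308 (V=0.0000), down 21.8938 (V=5.0000). Price 1.1949; hedge Δ=-0.6221, bond B=18.4363.
  t=2,j=0: stock 13.7302 → up 14.8286 (V=4.9505), down 10.8469 (V=4.9505). Price 4.9015; hedge Δ=0.0000, bond B=4.9015.
  t=2,j=1: stock 18.7704 → up 20.2720 (V=4.9505), down 14.8286 (V=4.9505). Price 4.9015; hedge Δ=0.0000, bond B=4.9015.
  t=2,j=2: stock 25.6608 → up 27.7137 (V=1.1949), down 20.2720 (V=4.9505). Price 2.0807; hedge Δ=-0.5047, bond B=15.0308.
  t=1,j=0: stock 17.3800 → up 18.7704 (V=4.9015), down 13.7302 (V=4.9015). Price 4.8530; hedge Δ=0.0000, bond B=4.8530.
  t=1,j=1: stock 23.7600 → up 25.6608 (V=2.0807), down 18.7704 (V=4.9015). Price 2.7342; hedge Δ=-0.4094, bond B=12.4612.
  t=0,j=0: stock 22.0000 → up 23.7600 (V=2.7342), down 17.3800 (V=4.8530). Price 3.2135; hedge Δ=-0.3321, bond B=10.5195.
The time-0 hedge costs 3.2135, which is the no-arbitrage price.

(0,0): Delta=-0.3321 Bond=10.5195
(1,0): Delta=0.0000 Bond=4.8530
(1,1): Delta=-0.4094 Bond=12.4612
(2,0): Delta=0.0000 Bond=4.9015
(2,1): Delta=0.0000 Bond=4.9015
(2,2): Delta=-0.5047 Bond=15.0308
(3,0): Delta=0.0000 Bond=4.9505
(3,1): Delta=0.0000 Bond=4.9505
(3,2): Delta=0.0000 Bond=4.9505
(3,3): Delta=-0.6221 Bond=18.4363
V0=3.2135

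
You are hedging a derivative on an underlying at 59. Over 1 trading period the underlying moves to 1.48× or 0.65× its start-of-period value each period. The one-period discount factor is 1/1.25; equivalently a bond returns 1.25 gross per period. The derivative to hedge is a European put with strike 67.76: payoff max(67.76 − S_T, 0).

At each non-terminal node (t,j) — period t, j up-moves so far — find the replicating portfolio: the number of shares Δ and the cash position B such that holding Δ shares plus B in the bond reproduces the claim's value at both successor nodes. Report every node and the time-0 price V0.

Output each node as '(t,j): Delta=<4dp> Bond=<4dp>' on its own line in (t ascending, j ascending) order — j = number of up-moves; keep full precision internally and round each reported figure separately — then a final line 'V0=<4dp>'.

(0,0): Delta=-0.6006 Bond=41.9535
V0=6.5198

Under the risk-neutral measure, an up-move has probability p* = (R−d)/(u−d) = 0.7229 and values discount at R = 1.25.
At expiry t=1: V(1,0)=29.4100, V(1,1)=0.0000
Node (0,0) S=59.0000: V=(p*·0.0000+(1−p*)·29.4100)/1.25=6.5198; Δ=(0.0000−29.4100)/(87.3200−38.3500)=-0.6006; B=V−Δ·S=41.9535
Root portfolio cost Δ·59+B reproduces V0=6.5198.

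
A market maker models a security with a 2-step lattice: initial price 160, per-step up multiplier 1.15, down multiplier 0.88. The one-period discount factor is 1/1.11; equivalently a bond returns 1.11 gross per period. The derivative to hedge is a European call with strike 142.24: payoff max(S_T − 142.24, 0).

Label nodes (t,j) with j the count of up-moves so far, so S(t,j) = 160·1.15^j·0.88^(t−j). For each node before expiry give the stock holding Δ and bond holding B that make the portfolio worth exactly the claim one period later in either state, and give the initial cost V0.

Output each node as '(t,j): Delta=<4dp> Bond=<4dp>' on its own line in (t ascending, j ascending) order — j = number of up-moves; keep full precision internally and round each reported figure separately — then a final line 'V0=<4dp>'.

(0,0): Delta=0.9434 Bond=-106.0547
(1,0): Delta=0.5177 Bond=-57.7858
(1,1): Delta=1.0000 Bond=-128.1441
V0=44.8815

Risk-neutral probability p* = (R−d)/(u−d) = (1.11−0.88)/(1.15−0.88) = 0.8519.
Payoff layer (t=2): V(2,0)=0.0000, V(2,1)=19.6800, V(2,2)=69.3600
Node (1,0) S=140.8000: V=(p*·19.6800+(1−p*)·0.0000)/1.11=15.1031; Δ=(19.6800−0.0000)/(161.9200−123.9040)=0.5177; B=V−Δ·S=-57.7858
Node (1,1) S=184.0000: V=(p*·69.3600+(1−p*)·19.6800)/1.11=55.8559; Δ=(69.3600−19.6800)/(211.6000−161.9200)=1.0000; B=V−Δ·S=-128.1441
Node (0,0) S=160.0000: V=(p*·55.8559+(1−p*)·15.1031)/1.11=44.8815; Δ=(55.8559−15.1031)/(184.0000−140.8000)=0.9434; B=V−Δ·S=-106.0547
The time-0 hedge costs 44.8815, which is the no-arbitrage price.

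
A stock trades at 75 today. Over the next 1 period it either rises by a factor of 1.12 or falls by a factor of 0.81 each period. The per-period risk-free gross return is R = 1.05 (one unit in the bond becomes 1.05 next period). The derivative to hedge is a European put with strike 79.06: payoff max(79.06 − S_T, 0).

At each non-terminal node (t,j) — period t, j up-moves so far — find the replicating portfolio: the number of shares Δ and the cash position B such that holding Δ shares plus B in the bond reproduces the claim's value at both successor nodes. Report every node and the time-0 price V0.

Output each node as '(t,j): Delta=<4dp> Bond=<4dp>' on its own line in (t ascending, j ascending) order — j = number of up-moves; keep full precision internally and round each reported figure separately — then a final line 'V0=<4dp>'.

(0,0): Delta=-0.7875 Bond=63.0022
V0=3.9376

Under the risk-neutral measure, an up-move has probability p* = (R−d)/(u−d) = 0.7742 and values discount at R = 1.05.
Terminal payoffs: V(1,0)=18.3100, V(1,1)=0.0000
(0,0): S=75.0000. Δ = (V_up−V_dn)/(S_up−S_dn) = (0.0000−18.3100)/(84.0000−60.7500) = -0.7875. V = [p*·0.0000 + (1−p*)·18.3100]/1.05 = 3.9376. B = V − Δ·S = 63.0022.
Each (Δ,B) replicates both successor values, so the strategy is self-financing and V0 is arbitrage-free.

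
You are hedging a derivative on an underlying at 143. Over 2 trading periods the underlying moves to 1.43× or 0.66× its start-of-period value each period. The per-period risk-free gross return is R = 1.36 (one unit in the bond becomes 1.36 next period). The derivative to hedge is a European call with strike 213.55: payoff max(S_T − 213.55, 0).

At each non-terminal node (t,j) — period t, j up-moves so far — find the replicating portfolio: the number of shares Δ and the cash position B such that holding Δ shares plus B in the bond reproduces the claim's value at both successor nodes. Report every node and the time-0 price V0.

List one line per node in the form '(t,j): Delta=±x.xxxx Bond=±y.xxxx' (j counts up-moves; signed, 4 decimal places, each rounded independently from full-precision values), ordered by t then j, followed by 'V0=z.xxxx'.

(0,0): Delta=0.4788 Bond=-33.2276
(1,0): Delta=0.0000 Bond=0.0000
(1,1): Delta=0.5009 Bond=-49.7084
V0=35.2413

Since d<R<u, set p* = (R−d)/(u−d) = 0.9091; price each node as the discounted p*-expectation of its children.
At expiry t=2: V(2,0)=0.0000, V(2,1)=0.0000, V(2,2)=78.8707
Node (1,0) S=94.3800: V=(p*·0.0000+(1−p*)·0.0000)/1.36=0.0000; Δ=(0.0000−0.0000)/(134.9634−62.2908)=0.0000; B=V−Δ·S=0.0000
Node (1,1) S=204.4900: V=(p*·78.8707+(1−p*)·0.0000)/1.36=52.7211; Δ=(78.8707−0.0000)/(292.4207−134.9634)=0.5009; B=V−Δ·S=-49.7084
Node (0,0) S=143.0000: V=(p*·52.7211+(1−p*)·0.0000)/1.36=35.2413; Δ=(52.7211−0.0000)/(204.4900−94.3800)=0.4788; B=V−Δ·S=-33.2276
Root portfolio cost Δ·143+B reproduces V0=35.2413.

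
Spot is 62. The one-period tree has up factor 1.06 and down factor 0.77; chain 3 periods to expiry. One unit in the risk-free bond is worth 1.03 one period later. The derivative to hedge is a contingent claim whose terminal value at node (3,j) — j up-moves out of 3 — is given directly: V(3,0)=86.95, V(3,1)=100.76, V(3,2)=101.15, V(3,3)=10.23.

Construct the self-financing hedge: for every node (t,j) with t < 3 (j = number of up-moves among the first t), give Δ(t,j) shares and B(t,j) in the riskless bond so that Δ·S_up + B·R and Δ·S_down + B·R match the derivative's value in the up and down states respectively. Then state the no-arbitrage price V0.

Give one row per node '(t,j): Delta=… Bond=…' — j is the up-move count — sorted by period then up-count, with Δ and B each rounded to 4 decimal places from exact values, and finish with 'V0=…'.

Since d<R<u, set p* = (R−d)/(u−d) = 0.8966; price each node as the discounted p*-expectation of its children.
Payoff layer (t=3): V(3,0)=86.9500, V(3,1)=100.7600, V(3,2)=101.1500, V(3,3)=10.2300
  t=2,j=0: stock 36.7598 → up 38.9654 (V=100.7600), down 28.3050 (V=86.9500). Price 96.4382; hedge Δ=1.2955, bond B=48.8175.
  t=2,j=1: stock 50.6044 → up 53.6407 (V=101.1500), down 38.9654 (V=100.7600). Price 98.1647; hedge Δ=0.0266, bond B=96.8199.
  t=2,j=2: stock 69.6632 → up 73.8430 (V=10.2300), down 53.6407 (V=101.1500). Price 19.0636; hedge Δ=-4.5005, bond B=332.5809.
  t=1,j=0: stock 47.7400 → up 50.6044 (V=98.1647), down 36.7598 (V=96.4382). Price 95.1321; hedge Δ=0.1247, bond B=89.1788.
  t=1,j=1: stock 65.7200 → up 69.6632 (V=19.0636), down 50.6044 (V=98.1647). Price 26.4529; hedge Δ=-4.1504, bond B=299.2153.
  t=0,j=0: stock 62.0000 → up 65.7200 (V=26.4529), down 47.7400 (V=95.1321). Price 32.5802; hedge Δ=-3.8198, bond B=269.4052.
The time-0 hedge costs 32.5802, which is the no-arbitrage price.

(0,0): Delta=-3.8198 Bond=269.4052
(1,0): Delta=0.1247 Bond=89.1788
(1,1): Delta=-4.1504 Bond=299.2153
(2,0): Delta=1.2955 Bond=48.8175
(2,1): Delta=0.0266 Bond=96.8199
(2,2): Delta=-4.5005 Bond=332.5809
V0=32.5802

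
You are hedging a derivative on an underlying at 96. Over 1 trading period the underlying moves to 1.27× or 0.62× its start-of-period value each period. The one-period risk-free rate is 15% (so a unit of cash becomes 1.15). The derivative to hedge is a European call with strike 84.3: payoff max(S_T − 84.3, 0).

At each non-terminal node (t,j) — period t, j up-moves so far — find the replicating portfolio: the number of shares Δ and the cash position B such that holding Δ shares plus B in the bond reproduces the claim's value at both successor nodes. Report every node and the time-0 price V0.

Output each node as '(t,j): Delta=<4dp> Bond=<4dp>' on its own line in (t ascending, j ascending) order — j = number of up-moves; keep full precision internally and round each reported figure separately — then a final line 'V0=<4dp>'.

The replicating-portfolio and risk-neutral prices coincide; use p* = (1.15−0.62)/(1.27−0.62) = 0.8154 for the latter.
Payoff layer (t=1): V(1,0)=0.0000, V(1,1)=37.6200
  t=0,j=0: stock 96.0000 → up 121.9200 (V=37.6200), down 59.5200 (V=0.0000). Price 26.6737; hedge Δ=0.6029, bond B=-31.2032.
Self-financing check: at every node Δ·S+B equals the discounted successor values.

(0,0): Delta=0.6029 Bond=-31.2032
V0=26.6737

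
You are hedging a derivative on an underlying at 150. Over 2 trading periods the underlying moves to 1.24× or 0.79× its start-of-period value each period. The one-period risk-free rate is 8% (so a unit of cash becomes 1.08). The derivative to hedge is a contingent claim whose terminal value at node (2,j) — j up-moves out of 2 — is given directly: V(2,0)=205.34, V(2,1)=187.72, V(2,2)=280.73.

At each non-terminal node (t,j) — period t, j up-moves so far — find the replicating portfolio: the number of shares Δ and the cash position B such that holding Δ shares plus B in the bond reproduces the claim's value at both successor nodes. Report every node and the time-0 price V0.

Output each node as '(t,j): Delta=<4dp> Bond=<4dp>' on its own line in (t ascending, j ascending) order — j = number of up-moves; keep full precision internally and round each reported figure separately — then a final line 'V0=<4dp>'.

Under the risk-neutral measure, an up-move has probability p* = (R−d)/(u−d) = 0.6444 and values discount at R = 1.08.
Terminal values V(2,·): V(2,0)=205.3400, V(2,1)=187.7200, V(2,2)=280.7300
(1,0): S=118.5000. Δ = (V_up−V_dn)/(S_up−S_dn) = (187.7200−205.3400)/(146.9400−93.6150) = -0.3304. V = [p*·187.7200 + (1−p*)·205.3400]/1.08 = 179.6156. B = V − Δ·S = 218.7712.
(1,1): S=186.0000. Δ = (V_up−V_dn)/(S_up−S_dn) = (280.7300−187.7200)/(230.6400−146.9400) = 1.1112. V = [p*·280.7300 + (1−p*)·187.7200]/1.08 = 229.3146. B = V − Δ·S = 22.6257.
(0,0): S=150.0000. Δ = (V_up−V_dn)/(S_up−S_dn) = (229.3146−179.6156)/(186.0000−118.5000) = 0.7363. V = [p*·229.3146 + (1−p*)·179.6156]/1.08 = 195.9665. B = V − Δ·S = 85.5244.
The time-0 hedge costs 195.9665, which is the no-arbitrage price.

(0,0): Delta=0.7363 Bond=85.5244
(1,0): Delta=-0.3304 Bond=218.7712
(1,1): Delta=1.1112 Bond=22.6257
V0=195.9665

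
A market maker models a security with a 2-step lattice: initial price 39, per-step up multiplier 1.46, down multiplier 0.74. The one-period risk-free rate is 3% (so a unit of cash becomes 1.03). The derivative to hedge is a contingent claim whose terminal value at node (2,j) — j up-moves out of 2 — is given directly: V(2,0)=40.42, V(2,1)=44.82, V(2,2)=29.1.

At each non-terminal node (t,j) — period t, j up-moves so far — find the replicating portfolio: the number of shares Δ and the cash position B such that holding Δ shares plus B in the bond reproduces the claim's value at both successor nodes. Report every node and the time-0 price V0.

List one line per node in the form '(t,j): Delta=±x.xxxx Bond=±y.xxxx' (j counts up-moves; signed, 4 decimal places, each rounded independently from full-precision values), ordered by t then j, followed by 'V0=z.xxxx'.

(0,0): Delta=-0.1281 Bond=43.3585
(1,0): Delta=0.2118 Bond=34.8522
(1,1): Delta=-0.3834 Bond=59.2006
V0=38.3640

Risk-neutral probability p* = (R−d)/(u−d) = (1.03−0.74)/(1.46−0.74) = 0.4028.
Terminal values V(2,·): V(2,0)=40.4200, V(2,1)=44.8200, V(2,2)=29.1000
(1,0): S=28.8600. Δ = (V_up−V_dn)/(S_up−S_dn) = (44.8200−40.4200)/(42.1356−21.3564) = 0.2118. V = [p*·44.8200 + (1−p*)·40.4200]/1.03 = 40.9633. B = V − Δ·S = 34.8522.
(1,1): S=56.9400. Δ = (V_up−V_dn)/(S_up−S_dn) = (29.1000−44.8200)/(83.1324−42.1356) = -0.3834. V = [p*·29.1000 + (1−p*)·44.8200]/1.03 = 37.3673. B = V − Δ·S = 59.2006.
(0,0): S=39.0000. Δ = (V_up−V_dn)/(S_up−S_dn) = (37.3673−40.9633)/(56.9400−28.8600) = -0.1281. V = [p*·37.3673 + (1−p*)·40.9633]/1.03 = 38.3640. B = V − Δ·S = 43.3585.
Root portfolio cost Δ·39+B reproduces V0=38.3640.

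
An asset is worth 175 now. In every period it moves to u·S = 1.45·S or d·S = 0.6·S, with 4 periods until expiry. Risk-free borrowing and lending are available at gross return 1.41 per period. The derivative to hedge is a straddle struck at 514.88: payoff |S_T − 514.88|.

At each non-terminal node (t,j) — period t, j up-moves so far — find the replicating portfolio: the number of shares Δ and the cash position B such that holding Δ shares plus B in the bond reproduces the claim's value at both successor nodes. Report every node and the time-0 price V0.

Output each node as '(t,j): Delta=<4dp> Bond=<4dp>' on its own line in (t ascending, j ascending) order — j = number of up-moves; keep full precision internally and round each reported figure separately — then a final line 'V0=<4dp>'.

No-arbitrage ⇒ martingale measure with p* = (R−d)/(u−d) = 0.9529.
At expiry t=4: V(4,0)=492.2000, V(4,1)=460.0700, V(4,2)=382.4225, V(4,3)=194.7744, V(4,4)=258.7086
  t=3,j=0: stock 37.8000 → up 54.8100 (V=460.0700), down 22.6800 (V=492.2000). Price 327.3631; hedge Δ=-1.0000, bond B=365.1631.
  t=3,j=1: stock 91.3500 → up 132.4575 (V=382.4225), down 54.8100 (V=460.0700). Price 273.8131; hedge Δ=-1.0000, bond B=365.1631.
  t=3,j=2: stock 220.7625 → up 320.1056 (V=194.7744), down 132.4575 (V=382.4225). Price 144.4006; hedge Δ=-1.0000, bond B=365.1631.
  t=3,j=3: stock 533.5094 → up 773.5886 (V=258.7086), down 320.1056 (V=194.7744). Price 181.3475; hedge Δ=0.1410, bond B=106.1307.
  t=2,j=0: stock 63.0000 → up 91.3500 (V=273.8131), down 37.8000 (V=327.3631). Price 195.9809; hedge Δ=-1.0000, bond B=258.9809.
  t=2,j=1: stock 152.2500 → up 220.7625 (V=144.4006), down 91.3500 (V=273.8131). Price 106.7309; hedge Δ=-1.0000, bond B=258.9809.
  t=2,j=2: stock 367.9375 → up 533.5094 (V=181.3475), down 220.7625 (V=144.4006). Price 127.3821; hedge Δ=0.1181, bond B=83.9152.
  t=1,j=0: stock 105.0000 → up 152.2500 (V=106.7309), down 63.0000 (V=195.9809). Price 78.6744; hedge Δ=-1.0000, bond B=183.6744.
  t=1,j=1: stock 253.7500 → up 367.9375 (V=127.3821), down 152.2500 (V=106.7309). Price 89.6527; hedge Δ=0.0957, bond B=65.3572.
  t=0,j=0: stock 175.0000 → up 253.7500 (V=89.6527), down 105.0000 (V=78.6744). Price 63.2171; hedge Δ=0.0738, bond B=50.3015.
Each (Δ,B) replicates both successor values, so the strategy is self-financing and V0 is arbitrage-free.

(0,0): Delta=0.0738 Bond=50.3015
(1,0): Delta=-1.0000 Bond=183.6744
(1,1): Delta=0.0957 Bond=65.3572
(2,0): Delta=-1.0000 Bond=258.9809
(2,1): Delta=-1.0000 Bond=258.9809
(2,2): Delta=0.1181 Bond=83.9152
(3,0): Delta=-1.0000 Bond=365.1631
(3,1): Delta=-1.0000 Bond=365.1631
(3,2): Delta=-1.0000 Bond=365.1631
(3,3): Delta=0.1410 Bond=106.1307
V0=63.2171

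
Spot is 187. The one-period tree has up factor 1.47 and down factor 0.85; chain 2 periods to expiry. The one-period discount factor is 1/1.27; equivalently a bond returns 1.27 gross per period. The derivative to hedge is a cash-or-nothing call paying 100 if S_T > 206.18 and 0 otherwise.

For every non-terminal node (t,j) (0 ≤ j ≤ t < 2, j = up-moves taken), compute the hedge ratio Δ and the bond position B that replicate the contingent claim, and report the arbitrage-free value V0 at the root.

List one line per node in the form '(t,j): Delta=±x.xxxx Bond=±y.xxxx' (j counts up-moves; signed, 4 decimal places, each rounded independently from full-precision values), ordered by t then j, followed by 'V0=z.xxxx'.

No-arbitrage ⇒ martingale measure with p* = (R−d)/(u−d) = 0.6774.
Payoff layer (t=2): V(2,0)=0.0000, V(2,1)=100.0000, V(2,2)=100.0000
  t=1,j=0: stock 158.9500 → up 233.6565 (V=100.0000), down 135.1075 (V=0.0000). Price 53.3401; hedge Δ=1.0147, bond B=-107.9502.
  t=1,j=1: stock 274.8900 → up 404.0883 (V=100.0000), down 233.6565 (V=100.0000). Price 78.7402; hedge Δ=0.0000, bond B=78.7402.
  t=0,j=0: stock 187.0000 → up 274.8900 (V=78.7402), down 158.9500 (V=53.3401). Price 55.5485; hedge Δ=0.2191, bond B=14.5807.
Check: Δ(0,0)·S0 + B(0,0) = 55.5485 = V0.

(0,0): Delta=0.2191 Bond=14.5807
(1,0): Delta=1.0147 Bond=-107.9502
(1,1): Delta=0.0000 Bond=78.7402
V0=55.5485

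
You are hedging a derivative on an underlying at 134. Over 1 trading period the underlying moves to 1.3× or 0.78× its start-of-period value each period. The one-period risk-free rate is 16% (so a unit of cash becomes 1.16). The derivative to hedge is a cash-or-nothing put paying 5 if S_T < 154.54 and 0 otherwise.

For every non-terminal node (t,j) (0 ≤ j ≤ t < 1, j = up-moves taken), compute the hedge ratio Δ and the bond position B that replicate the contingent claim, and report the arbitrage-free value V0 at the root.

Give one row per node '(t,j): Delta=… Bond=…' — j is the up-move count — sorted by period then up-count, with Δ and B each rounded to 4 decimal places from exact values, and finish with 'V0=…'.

The replicating-portfolio and risk-neutral prices coincide; use p* = (1.16−0.78)/(1.3−0.78) = 0.7308 for the latter.
At expiry t=1: V(1,0)=5.0000, V(1,1)=0.0000
Node (0,0) S=134.0000: V=(p*·0.0000+(1−p*)·5.0000)/1.16=1.1605; Δ=(0.0000−5.0000)/(174.2000−104.5200)=-0.0718; B=V−Δ·S=10.7759
Each (Δ,B) replicates both successor values, so the strategy is self-financing and V0 is arbitrage-free.

(0,0): Delta=-0.0718 Bond=10.7759
V0=1.1605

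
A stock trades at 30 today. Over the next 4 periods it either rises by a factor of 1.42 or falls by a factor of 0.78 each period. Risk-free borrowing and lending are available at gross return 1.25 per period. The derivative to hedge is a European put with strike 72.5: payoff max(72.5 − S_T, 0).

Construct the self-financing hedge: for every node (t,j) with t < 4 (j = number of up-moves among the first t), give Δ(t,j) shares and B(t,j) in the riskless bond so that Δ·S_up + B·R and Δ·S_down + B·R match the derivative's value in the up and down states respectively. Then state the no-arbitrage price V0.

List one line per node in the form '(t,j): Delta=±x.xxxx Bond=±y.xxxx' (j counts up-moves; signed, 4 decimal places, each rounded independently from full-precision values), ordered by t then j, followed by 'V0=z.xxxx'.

Risk-neutral probability p* = (R−d)/(u−d) = (1.25−0.78)/(1.42−0.78) = 0.7344.
Payoff layer (t=4): V(4,0)=61.3955, V(4,1)=52.2841, V(4,2)=35.6967, V(4,3)=5.4991, V(4,4)=0.0000
Node (3,0) S=14.2366: V=(p*·52.2841+(1−p*)·61.3955)/1.25=43.7634; Δ=(52.2841−61.3955)/(20.2159−11.1045)=-1.0000; B=V−Δ·S=58.0000
Node (3,1) S=25.9178: V=(p*·35.6967+(1−p*)·52.2841)/1.25=32.0822; Δ=(35.6967−52.2841)/(36.8033−20.2159)=-1.0000; B=V−Δ·S=58.0000
Node (3,2) S=47.1838: V=(p*·5.4991+(1−p*)·35.6967)/1.25=10.8162; Δ=(5.4991−35.6967)/(67.0009−36.8033)=-1.0000; B=V−Δ·S=58.0000
Node (3,3) S=85.8986: V=(p*·0.0000+(1−p*)·5.4991)/1.25=1.1686; Δ=(0.0000−5.4991)/(121.9761−67.0009)=-0.1000; B=V−Δ·S=9.7608
Node (2,0) S=18.2520: V=(p*·32.0822+(1−p*)·43.7634)/1.25=28.1480; Δ=(32.0822−43.7634)/(25.9178−14.2366)=-1.0000; B=V−Δ·S=46.4000
Node (2,1) S=33.2280: V=(p*·10.8162+(1−p*)·32.0822)/1.25=13.1720; Δ=(10.8162−32.0822)/(47.1838−25.9178)=-1.0000; B=V−Δ·S=46.4000
Node (2,2) S=60.4920: V=(p*·1.1686+(1−p*)·10.8162)/1.25=2.9850; Δ=(1.1686−10.8162)/(85.8986−47.1838)=-0.2492; B=V−Δ·S=18.0595
Node (1,0) S=23.4000: V=(p*·13.1720+(1−p*)·28.1480)/1.25=13.7200; Δ=(13.1720−28.1480)/(33.2280−18.2520)=-1.0000; B=V−Δ·S=37.1200
Node (1,1) S=42.6000: V=(p*·2.9850+(1−p*)·13.1720)/1.25=4.5527; Δ=(2.9850−13.1720)/(60.4920−33.2280)=-0.3736; B=V−Δ·S=20.4699
Node (0,0) S=30.0000: V=(p*·4.5527+(1−p*)·13.7200)/1.25=5.5902; Δ=(4.5527−13.7200)/(42.6000−23.4000)=-0.4775; B=V−Δ·S=19.9141
Root portfolio cost Δ·30+B reproduces V0=5.5902.

(0,0): Delta=-0.4775 Bond=19.9141
(1,0): Delta=-1.0000 Bond=37.1200
(1,1): Delta=-0.3736 Bond=20.4699
(2,0): Delta=-1.0000 Bond=46.4000
(2,1): Delta=-1.0000 Bond=46.4000
(2,2): Delta=-0.2492 Bond=18.0595
(3,0): Delta=-1.0000 Bond=58.0000
(3,1): Delta=-1.0000 Bond=58.0000
(3,2): Delta=-1.0000 Bond=58.0000
(3,3): Delta=-0.1000 Bond=9.7608
V0=5.5902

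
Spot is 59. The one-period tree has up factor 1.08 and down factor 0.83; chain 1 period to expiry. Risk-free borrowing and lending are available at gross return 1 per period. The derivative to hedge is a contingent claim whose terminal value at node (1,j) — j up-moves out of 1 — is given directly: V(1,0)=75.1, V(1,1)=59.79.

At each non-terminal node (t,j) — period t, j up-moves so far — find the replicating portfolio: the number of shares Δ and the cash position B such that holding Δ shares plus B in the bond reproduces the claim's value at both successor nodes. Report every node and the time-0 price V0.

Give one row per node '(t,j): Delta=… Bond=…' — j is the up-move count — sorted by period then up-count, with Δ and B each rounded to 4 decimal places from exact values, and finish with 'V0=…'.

Risk-neutral probability p* = (R−d)/(u−d) = (1−0.83)/(1.08−0.83) = 0.6800.
Payoff layer (t=1): V(1,0)=75.1000, V(1,1)=59.7900
  t=0,j=0: stock 59.0000 → up 63.7200 (V=59.7900), down 48.9700 (V=75.1000). Price 64.6892; hedge Δ=-1.0380, bond B=125.9292.
Root portfolio cost Δ·59+B reproduces V0=64.6892.

(0,0): Delta=-1.0380 Bond=125.9292
V0=64.6892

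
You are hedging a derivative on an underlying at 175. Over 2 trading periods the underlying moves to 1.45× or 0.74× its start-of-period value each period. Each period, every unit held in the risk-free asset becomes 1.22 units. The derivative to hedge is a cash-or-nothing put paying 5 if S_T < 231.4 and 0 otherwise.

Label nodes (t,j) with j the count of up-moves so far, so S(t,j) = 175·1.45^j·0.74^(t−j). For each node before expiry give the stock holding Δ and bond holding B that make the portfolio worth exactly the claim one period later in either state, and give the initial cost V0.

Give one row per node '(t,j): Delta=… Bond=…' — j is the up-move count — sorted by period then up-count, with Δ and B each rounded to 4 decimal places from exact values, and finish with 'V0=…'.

No-arbitrage ⇒ martingale measure with p* = (R−d)/(u−d) = 0.6761.
At expiry t=2: V(2,0)=5.0000, V(2,1)=5.0000, V(2,2)=0.0000
(1,0): S=129.5000. Δ = (V_up−V_dn)/(S_up−S_dn) = (5.0000−5.0000)/(187.7750−95.8300) = 0.0000. V = [p*·5.0000 + (1−p*)·5.0000]/1.22 = 4.0984. B = V − Δ·S = 4.0984.
(1,1): S=253.7500. Δ = (V_up−V_dn)/(S_up−S_dn) = (0.0000−5.0000)/(367.9375−187.7750) = -0.0278. V = [p*·0.0000 + (1−p*)·5.0000]/1.22 = 1.3276. B = V − Δ·S = 8.3699.
(0,0): S=175.0000. Δ = (V_up−V_dn)/(S_up−S_dn) = (1.3276−4.0984)/(253.7500−129.5000) = -0.0223. V = [p*·1.3276 + (1−p*)·4.0984]/1.22 = 1.8239. B = V − Δ·S = 5.7264.
Self-financing check: at every node Δ·S+B equals the discounted successor values.

(0,0): Delta=-0.0223 Bond=5.7264
(1,0): Delta=0.0000 Bond=4.0984
(1,1): Delta=-0.0278 Bond=8.3699
V0=1.8239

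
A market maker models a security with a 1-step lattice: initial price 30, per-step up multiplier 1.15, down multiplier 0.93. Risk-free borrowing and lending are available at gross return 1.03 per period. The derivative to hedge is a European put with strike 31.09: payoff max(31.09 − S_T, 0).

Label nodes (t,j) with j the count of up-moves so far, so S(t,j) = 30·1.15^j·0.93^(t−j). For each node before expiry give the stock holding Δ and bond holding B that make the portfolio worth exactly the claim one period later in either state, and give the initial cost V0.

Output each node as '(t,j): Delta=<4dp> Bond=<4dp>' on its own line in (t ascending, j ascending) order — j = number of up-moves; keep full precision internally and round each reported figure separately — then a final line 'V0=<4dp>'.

Under the risk-neutral measure, an up-move has probability p* = (R−d)/(u−d) = 0.4545 and values discount at R = 1.03.
Terminal payoffs: V(1,0)=3.1900, V(1,1)=0.0000
  t=0,j=0: stock 30.0000 → up 34.5000 (V=0.0000), down 27.9000 (V=3.1900). Price 1.6893; hedge Δ=-0.4833, bond B=16.1893.
Check: Δ(0,0)·S0 + B(0,0) = 1.6893 = V0.

(0,0): Delta=-0.4833 Bond=16.1893
V0=1.6893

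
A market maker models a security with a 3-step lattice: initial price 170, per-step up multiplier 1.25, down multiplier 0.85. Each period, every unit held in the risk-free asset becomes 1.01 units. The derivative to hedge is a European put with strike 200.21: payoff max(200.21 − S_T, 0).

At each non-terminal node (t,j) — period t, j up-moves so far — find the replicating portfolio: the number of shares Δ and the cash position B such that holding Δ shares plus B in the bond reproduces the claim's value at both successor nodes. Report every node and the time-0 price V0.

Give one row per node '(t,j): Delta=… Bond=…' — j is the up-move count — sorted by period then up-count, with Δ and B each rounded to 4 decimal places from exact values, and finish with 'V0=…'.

Risk-neutral probability p* = (R−d)/(u−d) = (1.01−0.85)/(1.25−0.85) = 0.4000.
Terminal values V(3,·): V(3,0)=95.8088, V(3,1)=46.6788, V(3,2)=0.0000, V(3,3)=0.0000
Node (2,0) S=122.8250: V=(p*·46.6788+(1−p*)·95.8088)/1.01=75.4027; Δ=(46.6788−95.8088)/(153.5312−104.4012)=-1.0000; B=V−Δ·S=198.2277
Node (2,1) S=180.6250: V=(p*·0.0000+(1−p*)·46.6788)/1.01=27.7300; Δ=(0.0000−46.6788)/(225.7812−153.5312)=-0.6461; B=V−Δ·S=144.4268
Node (2,2) S=265.6250: V=(p*·0.0000+(1−p*)·0.0000)/1.01=0.0000; Δ=(0.0000−0.0000)/(332.0312−225.7812)=0.0000; B=V−Δ·S=0.0000
Node (1,0) S=144.5000: V=(p*·27.7300+(1−p*)·75.4027)/1.01=55.7759; Δ=(27.7300−75.4027)/(180.6250−122.8250)=-0.8248; B=V−Δ·S=174.9578
Node (1,1) S=212.5000: V=(p*·0.0000+(1−p*)·27.7300)/1.01=16.4732; Δ=(0.0000−27.7300)/(265.6250−180.6250)=-0.3262; B=V−Δ·S=85.7981
Node (0,0) S=170.0000: V=(p*·16.4732+(1−p*)·55.7759)/1.01=39.6582; Δ=(16.4732−55.7759)/(212.5000−144.5000)=-0.5780; B=V−Δ·S=137.9148
Check: Δ(0,0)·S0 + B(0,0) = 39.6582 = V0.

(0,0): Delta=-0.5780 Bond=137.9148
(1,0): Delta=-0.8248 Bond=174.9578
(1,1): Delta=-0.3262 Bond=85.7981
(2,0): Delta=-1.0000 Bond=198.2277
(2,1): Delta=-0.6461 Bond=144.4268
(2,2): Delta=0.0000 Bond=0.0000
V0=39.6582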